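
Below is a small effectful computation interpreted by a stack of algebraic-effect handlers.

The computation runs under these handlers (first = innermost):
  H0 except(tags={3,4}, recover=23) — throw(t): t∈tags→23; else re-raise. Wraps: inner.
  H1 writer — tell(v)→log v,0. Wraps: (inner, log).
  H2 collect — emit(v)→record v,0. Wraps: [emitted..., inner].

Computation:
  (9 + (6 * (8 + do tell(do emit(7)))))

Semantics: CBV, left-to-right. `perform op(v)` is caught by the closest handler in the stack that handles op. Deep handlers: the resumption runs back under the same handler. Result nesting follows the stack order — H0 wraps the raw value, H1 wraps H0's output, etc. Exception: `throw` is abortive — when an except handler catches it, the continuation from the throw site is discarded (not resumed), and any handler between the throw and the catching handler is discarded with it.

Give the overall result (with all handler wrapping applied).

Working:
emit(7) @ H2 ⇒ out+=7
tell(0) @ H1 ⇒ log+=0
H0 returns 57
H1 returns (57, (0))
H2 returns [7, (57, (0))]
= [7, (57, (0))]

Answer: [7, (57, (0))]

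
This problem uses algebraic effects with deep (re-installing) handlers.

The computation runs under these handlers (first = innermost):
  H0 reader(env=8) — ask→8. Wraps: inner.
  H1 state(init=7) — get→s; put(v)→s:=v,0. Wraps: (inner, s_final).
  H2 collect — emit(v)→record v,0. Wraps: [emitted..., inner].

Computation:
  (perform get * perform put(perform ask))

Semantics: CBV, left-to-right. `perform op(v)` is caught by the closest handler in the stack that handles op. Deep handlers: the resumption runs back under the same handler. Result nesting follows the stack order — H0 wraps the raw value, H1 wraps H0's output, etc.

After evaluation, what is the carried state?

Evaluation trace:
get @ H1 ⇒ 7
ask @ H0 ⇒ 8
put(8) @ H1 ⇒ s:=8
H0 returns 0
H1 returns (0, 8)
H2 returns [(0, 8)]
= [(0, 8)]

Answer: 8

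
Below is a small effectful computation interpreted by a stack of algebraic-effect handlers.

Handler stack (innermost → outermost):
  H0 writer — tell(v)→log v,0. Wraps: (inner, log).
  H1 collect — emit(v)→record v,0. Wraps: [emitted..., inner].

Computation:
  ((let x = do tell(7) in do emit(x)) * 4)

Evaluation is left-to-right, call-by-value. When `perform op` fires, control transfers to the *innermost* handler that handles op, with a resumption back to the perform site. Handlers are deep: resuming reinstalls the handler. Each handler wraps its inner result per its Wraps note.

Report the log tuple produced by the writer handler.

Working:
tell(7) @ H0 ⇒ log+=7
emit(0) @ H1 ⇒ out+=0
H0 returns (0, (7))
H1 returns [0, (0, (7))]
= [0, (0, (7))]

Answer: (7)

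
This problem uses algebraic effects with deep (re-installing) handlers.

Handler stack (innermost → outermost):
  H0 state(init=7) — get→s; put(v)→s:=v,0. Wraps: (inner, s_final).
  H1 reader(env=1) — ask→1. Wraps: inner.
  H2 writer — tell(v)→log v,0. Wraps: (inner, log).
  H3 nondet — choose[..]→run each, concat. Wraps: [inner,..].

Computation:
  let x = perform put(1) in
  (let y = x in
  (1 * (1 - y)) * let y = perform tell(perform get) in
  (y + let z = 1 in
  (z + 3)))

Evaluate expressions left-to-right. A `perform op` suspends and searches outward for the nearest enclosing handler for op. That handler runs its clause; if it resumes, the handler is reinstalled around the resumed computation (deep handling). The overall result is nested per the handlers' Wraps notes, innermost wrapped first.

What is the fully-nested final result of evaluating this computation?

Answer: [((4, 1), (1))]

Step-by-step:
put(1) @ H0 ⇒ s:=1
get @ H0 ⇒ 1
tell(1) @ H2 ⇒ log+=1
H0 returns (4, 1)
H1 returns (4, 1)
H2 returns ((4, 1), (1))
H3 returns [((4, 1), (1))]
= [((4, 1), (1))]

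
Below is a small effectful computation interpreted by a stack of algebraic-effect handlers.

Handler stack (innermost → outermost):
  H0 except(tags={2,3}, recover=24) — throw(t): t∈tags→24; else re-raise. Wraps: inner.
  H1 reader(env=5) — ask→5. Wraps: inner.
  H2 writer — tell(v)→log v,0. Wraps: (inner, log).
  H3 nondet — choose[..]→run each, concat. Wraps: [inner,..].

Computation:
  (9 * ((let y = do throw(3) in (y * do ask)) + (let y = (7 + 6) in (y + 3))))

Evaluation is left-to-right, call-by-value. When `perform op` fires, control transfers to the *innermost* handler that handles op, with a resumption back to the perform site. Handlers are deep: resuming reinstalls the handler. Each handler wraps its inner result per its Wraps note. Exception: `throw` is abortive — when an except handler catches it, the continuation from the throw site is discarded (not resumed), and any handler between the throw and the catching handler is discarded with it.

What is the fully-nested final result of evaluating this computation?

Answer: [(24, ())]

Working:
throw(3) @ H0 caught ⇒ 24
H1 returns 24
H2 returns (24, ())
H3 returns [(24, ())]
= [(24, ())]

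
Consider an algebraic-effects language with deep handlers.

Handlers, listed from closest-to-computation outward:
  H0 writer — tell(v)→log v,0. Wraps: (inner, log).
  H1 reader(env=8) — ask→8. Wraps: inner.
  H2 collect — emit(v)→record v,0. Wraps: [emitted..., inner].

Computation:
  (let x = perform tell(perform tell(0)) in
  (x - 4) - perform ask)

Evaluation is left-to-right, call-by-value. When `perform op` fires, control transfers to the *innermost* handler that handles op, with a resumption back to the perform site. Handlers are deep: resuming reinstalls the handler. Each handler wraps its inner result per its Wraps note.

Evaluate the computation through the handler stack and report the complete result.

Evaluation trace:
tell(0) @ H0 ⇒ log+=0
tell(0) @ H0 ⇒ log+=0
ask @ H1 ⇒ 8
H0 returns (-12, (0, 0))
H1 returns (-12, (0, 0))
H2 returns [(-12, (0, 0))]
= [(-12, (0, 0))]

Answer: [(-12, (0, 0))]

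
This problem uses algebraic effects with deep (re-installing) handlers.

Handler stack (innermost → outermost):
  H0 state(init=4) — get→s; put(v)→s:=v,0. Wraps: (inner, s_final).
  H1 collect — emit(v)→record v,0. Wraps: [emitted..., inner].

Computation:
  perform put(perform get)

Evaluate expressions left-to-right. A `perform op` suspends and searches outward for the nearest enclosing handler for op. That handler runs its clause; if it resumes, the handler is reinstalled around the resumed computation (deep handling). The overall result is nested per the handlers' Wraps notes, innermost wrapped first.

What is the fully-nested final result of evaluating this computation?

Answer: [(0, 4)]

Working:
get @ H0 ⇒ 4
put(4) @ H0 ⇒ s:=4
H0 returns (0, 4)
H1 returns [(0, 4)]
= [(0, 4)]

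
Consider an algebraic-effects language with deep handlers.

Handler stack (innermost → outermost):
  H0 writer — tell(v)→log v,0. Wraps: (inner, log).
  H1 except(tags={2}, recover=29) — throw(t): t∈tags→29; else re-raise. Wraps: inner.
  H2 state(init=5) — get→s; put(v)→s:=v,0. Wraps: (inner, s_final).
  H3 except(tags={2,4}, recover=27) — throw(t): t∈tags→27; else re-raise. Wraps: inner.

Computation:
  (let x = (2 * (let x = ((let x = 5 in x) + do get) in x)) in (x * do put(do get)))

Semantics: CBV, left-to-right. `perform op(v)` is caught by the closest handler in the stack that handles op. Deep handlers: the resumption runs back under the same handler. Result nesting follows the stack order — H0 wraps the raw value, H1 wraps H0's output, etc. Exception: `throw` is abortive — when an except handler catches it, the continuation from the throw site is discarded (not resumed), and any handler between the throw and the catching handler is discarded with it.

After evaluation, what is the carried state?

Answer: 5

Working:
get @ H2 ⇒ 5
get @ H2 ⇒ 5
put(5) @ H2 ⇒ s:=5
H0 returns (0, ())
H1 returns (0, ())
H2 returns ((0, ()), 5)
H3 returns ((0, ()), 5)
= ((0, ()), 5)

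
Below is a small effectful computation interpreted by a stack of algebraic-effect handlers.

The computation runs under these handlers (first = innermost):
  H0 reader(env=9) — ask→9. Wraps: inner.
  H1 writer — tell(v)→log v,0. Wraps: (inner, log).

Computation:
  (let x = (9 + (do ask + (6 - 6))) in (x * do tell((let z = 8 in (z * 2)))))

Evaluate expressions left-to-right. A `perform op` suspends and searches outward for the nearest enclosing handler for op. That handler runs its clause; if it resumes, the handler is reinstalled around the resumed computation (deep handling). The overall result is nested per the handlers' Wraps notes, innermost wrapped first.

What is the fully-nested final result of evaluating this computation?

Answer: (0, (16))

Step-by-step:
ask @ H0 ⇒ 9
tell(16) @ H1 ⇒ log+=16
H0 returns 0
H1 returns (0, (16))
= (0, (16))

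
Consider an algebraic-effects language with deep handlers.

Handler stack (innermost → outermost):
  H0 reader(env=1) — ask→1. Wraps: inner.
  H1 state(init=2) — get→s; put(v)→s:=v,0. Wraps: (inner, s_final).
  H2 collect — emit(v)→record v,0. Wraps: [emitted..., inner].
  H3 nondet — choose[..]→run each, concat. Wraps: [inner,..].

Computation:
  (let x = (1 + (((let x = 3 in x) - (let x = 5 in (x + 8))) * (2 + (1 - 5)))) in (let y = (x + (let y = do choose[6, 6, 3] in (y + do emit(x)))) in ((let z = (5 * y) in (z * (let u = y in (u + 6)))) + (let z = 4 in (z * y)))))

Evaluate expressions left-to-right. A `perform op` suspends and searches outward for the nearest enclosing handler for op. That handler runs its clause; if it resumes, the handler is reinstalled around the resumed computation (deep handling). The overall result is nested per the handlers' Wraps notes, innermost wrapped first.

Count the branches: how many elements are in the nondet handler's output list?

Answer: 3

Step-by-step:
choose[6, 6, 3] @ H3
  branch[0] choose=6:
    emit(21) @ H2 ⇒ out+=21
    H0 returns 4563
    H1 returns (4563, 2)
    H2 returns [21, (4563, 2)]
    H3 returns [[21, (4563, 2)]]
  branch[1] choose=6:
    emit(21) @ H2 ⇒ out+=21
    H0 returns 4563
    H1 returns (4563, 2)
    H2 returns [21, (4563, 2)]
    H3 returns [[21, (4563, 2)]]
  branch[2] choose=3:
    emit(21) @ H2 ⇒ out+=21
    H0 returns 3696
    H1 returns (3696, 2)
    H2 returns [21, (3696, 2)]
    H3 returns [[21, (3696, 2)]]
= [[21, (4563, 2)], [21, (4563, 2)], [21, (3696, 2)]]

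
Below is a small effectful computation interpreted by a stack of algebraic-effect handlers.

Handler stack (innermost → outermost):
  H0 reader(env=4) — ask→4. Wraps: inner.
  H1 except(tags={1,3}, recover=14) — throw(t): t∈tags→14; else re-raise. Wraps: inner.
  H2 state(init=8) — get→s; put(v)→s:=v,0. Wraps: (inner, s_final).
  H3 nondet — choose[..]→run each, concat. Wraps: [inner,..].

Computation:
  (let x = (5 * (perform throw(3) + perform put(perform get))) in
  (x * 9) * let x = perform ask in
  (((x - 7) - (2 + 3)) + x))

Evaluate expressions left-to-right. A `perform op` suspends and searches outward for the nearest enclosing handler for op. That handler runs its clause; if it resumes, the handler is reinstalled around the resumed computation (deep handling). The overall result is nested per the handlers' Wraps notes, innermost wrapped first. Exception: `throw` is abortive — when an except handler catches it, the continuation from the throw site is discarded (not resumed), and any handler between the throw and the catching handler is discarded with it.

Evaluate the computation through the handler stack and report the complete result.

Answer: [(14, 8)]

Working:
throw(3) @ H1 caught ⇒ 14
H2 returns (14, 8)
H3 returns [(14, 8)]
= [(14, 8)]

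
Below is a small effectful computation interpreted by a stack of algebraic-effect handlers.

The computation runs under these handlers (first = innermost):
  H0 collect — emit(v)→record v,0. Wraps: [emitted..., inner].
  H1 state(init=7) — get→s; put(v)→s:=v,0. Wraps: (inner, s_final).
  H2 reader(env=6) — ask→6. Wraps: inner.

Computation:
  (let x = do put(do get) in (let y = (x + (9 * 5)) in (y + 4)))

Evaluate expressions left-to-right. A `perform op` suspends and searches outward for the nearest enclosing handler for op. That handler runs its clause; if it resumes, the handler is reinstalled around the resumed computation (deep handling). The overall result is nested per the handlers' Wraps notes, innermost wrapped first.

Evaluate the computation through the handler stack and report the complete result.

Working:
get @ H1 ⇒ 7
put(7) @ H1 ⇒ s:=7
H0 returns [49]
H1 returns ([49], 7)
H2 returns ([49], 7)
= ([49], 7)

Answer: ([49], 7)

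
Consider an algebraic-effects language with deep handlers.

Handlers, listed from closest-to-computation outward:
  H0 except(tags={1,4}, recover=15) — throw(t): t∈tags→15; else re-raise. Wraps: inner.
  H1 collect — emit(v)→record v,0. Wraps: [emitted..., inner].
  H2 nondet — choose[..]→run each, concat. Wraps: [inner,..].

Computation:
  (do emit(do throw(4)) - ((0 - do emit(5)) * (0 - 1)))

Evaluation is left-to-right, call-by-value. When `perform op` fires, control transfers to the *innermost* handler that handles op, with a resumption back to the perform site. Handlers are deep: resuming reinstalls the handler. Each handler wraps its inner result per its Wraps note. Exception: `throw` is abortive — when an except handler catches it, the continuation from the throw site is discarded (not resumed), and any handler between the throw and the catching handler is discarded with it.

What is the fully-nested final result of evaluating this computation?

Answer: [[15]]

Evaluation trace:
throw(4) @ H0 caught ⇒ 15
H1 returns [15]
H2 returns [[15]]
= [[15]]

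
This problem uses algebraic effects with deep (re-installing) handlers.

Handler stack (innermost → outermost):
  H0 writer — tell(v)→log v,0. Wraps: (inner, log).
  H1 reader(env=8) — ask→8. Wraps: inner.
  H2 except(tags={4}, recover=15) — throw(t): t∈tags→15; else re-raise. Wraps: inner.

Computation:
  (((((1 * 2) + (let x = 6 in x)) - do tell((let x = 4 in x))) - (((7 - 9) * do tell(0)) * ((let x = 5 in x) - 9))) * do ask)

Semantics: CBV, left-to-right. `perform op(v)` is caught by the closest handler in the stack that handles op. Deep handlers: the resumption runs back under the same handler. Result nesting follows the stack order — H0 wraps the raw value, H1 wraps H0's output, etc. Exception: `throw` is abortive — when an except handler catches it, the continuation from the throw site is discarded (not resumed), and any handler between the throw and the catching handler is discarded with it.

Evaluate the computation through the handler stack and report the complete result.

Working:
tell(4) @ H0 ⇒ log+=4
tell(0) @ H0 ⇒ log+=0
ask @ H1 ⇒ 8
H0 returns (64, (4, 0))
H1 returns (64, (4, 0))
H2 returns (64, (4, 0))
= (64, (4, 0))

Answer: (64, (4, 0))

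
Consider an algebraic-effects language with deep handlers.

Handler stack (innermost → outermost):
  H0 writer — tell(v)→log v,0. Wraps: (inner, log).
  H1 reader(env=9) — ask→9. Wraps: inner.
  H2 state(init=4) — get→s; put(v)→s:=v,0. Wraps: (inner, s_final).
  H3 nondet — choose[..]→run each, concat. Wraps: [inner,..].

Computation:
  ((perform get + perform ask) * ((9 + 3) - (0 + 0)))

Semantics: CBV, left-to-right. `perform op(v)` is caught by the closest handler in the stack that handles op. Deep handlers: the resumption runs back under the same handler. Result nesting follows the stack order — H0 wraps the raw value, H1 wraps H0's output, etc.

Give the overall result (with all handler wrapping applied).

Working:
get @ H2 ⇒ 4
ask @ H1 ⇒ 9
H0 returns (156, ())
H1 returns (156, ())
H2 returns ((156, ()), 4)
H3 returns [((156, ()), 4)]
= [((156, ()), 4)]

Answer: [((156, ()), 4)]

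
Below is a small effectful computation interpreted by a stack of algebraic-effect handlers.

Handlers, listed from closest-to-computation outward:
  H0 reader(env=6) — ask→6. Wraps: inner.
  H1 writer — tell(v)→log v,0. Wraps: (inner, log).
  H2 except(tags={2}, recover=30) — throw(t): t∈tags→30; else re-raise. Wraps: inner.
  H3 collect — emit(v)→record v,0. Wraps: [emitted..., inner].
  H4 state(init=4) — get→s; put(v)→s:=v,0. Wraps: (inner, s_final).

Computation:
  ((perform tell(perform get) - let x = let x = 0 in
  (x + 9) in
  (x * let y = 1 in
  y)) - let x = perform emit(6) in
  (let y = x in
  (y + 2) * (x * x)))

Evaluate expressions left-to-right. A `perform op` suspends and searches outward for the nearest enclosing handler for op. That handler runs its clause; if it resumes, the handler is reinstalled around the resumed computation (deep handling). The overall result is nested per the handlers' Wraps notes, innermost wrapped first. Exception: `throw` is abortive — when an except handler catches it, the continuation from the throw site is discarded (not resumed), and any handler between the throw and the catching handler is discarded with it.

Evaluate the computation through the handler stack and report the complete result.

Evaluation trace:
get @ H4 ⇒ 4
tell(4) @ H1 ⇒ log+=4
emit(6) @ H3 ⇒ out+=6
H0 returns -9
H1 returns (-9, (4))
H2 returns (-9, (4))
H3 returns [6, (-9, (4))]
H4 returns ([6, (-9, (4))], 4)
= ([6, (-9, (4))], 4)

Answer: ([6, (-9, (4))], 4)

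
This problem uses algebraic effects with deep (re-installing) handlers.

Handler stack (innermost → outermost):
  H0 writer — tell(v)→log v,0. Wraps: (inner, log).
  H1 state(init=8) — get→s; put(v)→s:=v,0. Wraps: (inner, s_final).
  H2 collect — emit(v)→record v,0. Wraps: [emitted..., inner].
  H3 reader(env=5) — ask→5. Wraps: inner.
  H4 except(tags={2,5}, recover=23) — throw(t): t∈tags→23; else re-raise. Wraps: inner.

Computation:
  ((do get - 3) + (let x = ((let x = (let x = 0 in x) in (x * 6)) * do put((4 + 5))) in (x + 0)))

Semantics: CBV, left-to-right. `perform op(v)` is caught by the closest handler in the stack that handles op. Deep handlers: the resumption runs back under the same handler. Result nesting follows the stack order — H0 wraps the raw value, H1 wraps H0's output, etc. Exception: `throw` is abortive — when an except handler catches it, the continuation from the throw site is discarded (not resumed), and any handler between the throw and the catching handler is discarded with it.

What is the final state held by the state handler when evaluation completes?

Answer: 9

Step-by-step:
get @ H1 ⇒ 8
put(9) @ H1 ⇒ s:=9
H0 returns (5, ())
H1 returns ((5, ()), 9)
H2 returns [((5, ()), 9)]
H3 returns [((5, ()), 9)]
H4 returns [((5, ()), 9)]
= [((5, ()), 9)]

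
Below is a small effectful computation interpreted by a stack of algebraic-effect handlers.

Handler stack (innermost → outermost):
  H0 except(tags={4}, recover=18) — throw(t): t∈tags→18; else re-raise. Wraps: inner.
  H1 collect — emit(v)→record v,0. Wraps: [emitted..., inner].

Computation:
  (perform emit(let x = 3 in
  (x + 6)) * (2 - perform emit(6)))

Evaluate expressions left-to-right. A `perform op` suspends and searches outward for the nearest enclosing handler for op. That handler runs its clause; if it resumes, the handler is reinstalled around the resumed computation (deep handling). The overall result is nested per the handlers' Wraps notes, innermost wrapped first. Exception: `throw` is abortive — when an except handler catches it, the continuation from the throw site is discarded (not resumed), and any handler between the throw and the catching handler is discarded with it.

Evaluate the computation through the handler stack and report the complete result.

Answer: [9, 6, 0]

Working:
emit(9) @ H1 ⇒ out+=9
emit(6) @ H1 ⇒ out+=6
H0 returns 0
H1 returns [9, 6, 0]
= [9, 6, 0]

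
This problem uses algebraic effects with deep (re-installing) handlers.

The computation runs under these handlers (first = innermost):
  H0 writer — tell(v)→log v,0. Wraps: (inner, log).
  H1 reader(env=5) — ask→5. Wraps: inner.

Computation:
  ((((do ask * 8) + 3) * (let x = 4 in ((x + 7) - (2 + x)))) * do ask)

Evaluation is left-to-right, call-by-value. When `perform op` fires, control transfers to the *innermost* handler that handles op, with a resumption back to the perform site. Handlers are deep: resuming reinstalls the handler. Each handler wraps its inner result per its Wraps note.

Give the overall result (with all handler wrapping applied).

Step-by-step:
ask @ H1 ⇒ 5
ask @ H1 ⇒ 5
H0 returns (1075, ())
H1 returns (1075, ())
= (1075, ())

Answer: (1075, ())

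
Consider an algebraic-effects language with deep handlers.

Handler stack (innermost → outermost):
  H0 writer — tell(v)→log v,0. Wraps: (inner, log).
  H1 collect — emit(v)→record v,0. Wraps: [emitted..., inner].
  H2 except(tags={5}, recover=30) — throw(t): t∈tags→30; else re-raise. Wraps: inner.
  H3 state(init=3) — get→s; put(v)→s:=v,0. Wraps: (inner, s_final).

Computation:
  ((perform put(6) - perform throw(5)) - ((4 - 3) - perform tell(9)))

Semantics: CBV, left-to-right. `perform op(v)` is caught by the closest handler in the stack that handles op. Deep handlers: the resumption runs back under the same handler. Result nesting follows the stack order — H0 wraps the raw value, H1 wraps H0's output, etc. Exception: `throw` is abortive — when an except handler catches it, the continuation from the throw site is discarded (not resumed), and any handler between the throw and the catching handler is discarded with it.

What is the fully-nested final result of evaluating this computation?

Answer: (30, 6)

Working:
put(6) @ H3 ⇒ s:=6
throw(5) @ H2 caught ⇒ 30
H3 returns (30, 6)
= (30, 6)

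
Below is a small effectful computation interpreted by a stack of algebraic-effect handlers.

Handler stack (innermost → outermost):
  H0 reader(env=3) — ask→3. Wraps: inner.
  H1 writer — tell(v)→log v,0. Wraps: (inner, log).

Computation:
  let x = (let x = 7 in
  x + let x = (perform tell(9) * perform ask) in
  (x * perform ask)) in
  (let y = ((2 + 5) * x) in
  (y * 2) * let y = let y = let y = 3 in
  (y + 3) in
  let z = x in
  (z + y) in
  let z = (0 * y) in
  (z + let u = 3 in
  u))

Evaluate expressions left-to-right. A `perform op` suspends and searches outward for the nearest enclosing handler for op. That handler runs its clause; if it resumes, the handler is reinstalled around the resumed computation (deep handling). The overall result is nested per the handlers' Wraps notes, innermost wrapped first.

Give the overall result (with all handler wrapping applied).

Answer: (294, (9))

Step-by-step:
tell(9) @ H1 ⇒ log+=9
ask @ H0 ⇒ 3
ask @ H0 ⇒ 3
H0 returns 294
H1 returns (294, (9))
= (294, (9))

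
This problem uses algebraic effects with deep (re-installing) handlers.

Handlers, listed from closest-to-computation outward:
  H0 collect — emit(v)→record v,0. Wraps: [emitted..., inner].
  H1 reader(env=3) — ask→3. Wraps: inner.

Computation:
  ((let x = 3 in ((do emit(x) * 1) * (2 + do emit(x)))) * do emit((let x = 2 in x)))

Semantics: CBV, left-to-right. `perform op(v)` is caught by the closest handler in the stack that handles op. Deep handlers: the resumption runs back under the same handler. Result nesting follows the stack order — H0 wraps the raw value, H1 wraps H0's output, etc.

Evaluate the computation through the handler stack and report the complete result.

Answer: [3, 3, 2, 0]

Evaluation trace:
emit(3) @ H0 ⇒ out+=3
emit(3) @ H0 ⇒ out+=3
emit(2) @ H0 ⇒ out+=2
H0 returns [3, 3, 2, 0]
H1 returns [3, 3, 2, 0]
= [3, 3, 2, 0]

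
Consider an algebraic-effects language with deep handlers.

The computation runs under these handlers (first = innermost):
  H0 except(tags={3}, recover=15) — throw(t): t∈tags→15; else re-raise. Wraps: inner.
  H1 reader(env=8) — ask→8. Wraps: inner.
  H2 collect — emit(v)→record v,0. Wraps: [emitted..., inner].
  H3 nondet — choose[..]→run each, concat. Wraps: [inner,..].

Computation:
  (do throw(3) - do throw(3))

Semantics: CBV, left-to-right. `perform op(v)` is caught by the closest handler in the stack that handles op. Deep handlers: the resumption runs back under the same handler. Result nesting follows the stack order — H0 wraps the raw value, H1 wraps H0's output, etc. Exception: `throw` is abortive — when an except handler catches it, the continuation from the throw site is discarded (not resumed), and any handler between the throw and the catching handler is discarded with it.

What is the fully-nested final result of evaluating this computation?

Working:
throw(3) @ H0 caught ⇒ 15
H1 returns 15
H2 returns [15]
H3 returns [[15]]
= [[15]]

Answer: [[15]]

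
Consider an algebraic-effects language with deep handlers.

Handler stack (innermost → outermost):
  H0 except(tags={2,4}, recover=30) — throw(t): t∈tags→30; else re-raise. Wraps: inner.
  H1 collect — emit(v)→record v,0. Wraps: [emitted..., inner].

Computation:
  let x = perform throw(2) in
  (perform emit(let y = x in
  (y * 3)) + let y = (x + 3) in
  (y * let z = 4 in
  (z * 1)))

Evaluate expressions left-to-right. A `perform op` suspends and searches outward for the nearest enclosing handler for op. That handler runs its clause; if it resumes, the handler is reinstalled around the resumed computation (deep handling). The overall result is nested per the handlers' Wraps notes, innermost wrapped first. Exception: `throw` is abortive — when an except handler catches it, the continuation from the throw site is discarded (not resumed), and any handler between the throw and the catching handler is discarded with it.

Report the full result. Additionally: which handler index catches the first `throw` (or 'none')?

Answer: [30] ; first throw caught by: H0

Working:
throw(2) @ H0 caught ⇒ 30
H1 returns [30]
= [30]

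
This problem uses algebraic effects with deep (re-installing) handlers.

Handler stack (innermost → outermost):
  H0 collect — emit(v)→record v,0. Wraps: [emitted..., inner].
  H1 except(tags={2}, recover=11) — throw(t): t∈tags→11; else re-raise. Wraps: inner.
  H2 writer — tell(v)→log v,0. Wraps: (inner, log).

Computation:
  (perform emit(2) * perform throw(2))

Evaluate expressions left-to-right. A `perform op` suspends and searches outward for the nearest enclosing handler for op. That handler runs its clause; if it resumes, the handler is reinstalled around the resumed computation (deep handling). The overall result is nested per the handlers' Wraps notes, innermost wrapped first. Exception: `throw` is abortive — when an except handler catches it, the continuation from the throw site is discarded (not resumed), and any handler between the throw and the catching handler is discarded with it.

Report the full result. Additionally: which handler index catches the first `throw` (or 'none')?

Working:
emit(2) @ H0 ⇒ out+=2
throw(2) @ H1 caught ⇒ 11
H2 returns (11, ())
= (11, ())

Answer: (11, ()) ; first throw caught by: H1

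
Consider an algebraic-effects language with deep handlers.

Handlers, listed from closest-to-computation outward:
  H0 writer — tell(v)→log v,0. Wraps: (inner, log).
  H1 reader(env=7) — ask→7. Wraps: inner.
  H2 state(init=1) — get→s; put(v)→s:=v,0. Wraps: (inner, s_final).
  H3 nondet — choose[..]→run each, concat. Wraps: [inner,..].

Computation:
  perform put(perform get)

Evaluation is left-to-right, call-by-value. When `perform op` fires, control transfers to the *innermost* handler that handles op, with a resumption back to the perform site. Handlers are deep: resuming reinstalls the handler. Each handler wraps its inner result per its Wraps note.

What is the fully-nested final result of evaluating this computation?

Answer: [((0, ()), 1)]

Step-by-step:
get @ H2 ⇒ 1
put(1) @ H2 ⇒ s:=1
H0 returns (0, ())
H1 returns (0, ())
H2 returns ((0, ()), 1)
H3 returns [((0, ()), 1)]
= [((0, ()), 1)]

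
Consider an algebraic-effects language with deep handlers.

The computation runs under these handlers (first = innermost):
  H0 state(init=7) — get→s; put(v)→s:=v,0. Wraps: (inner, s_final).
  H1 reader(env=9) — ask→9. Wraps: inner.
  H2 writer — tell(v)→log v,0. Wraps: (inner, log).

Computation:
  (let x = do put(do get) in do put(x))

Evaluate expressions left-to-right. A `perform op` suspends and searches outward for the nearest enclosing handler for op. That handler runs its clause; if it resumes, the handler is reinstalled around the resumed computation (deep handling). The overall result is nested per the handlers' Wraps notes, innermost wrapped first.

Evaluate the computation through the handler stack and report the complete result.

Answer: ((0, 0), ())

Evaluation trace:
get @ H0 ⇒ 7
put(7) @ H0 ⇒ s:=7
put(0) @ H0 ⇒ s:=0
H0 returns (0, 0)
H1 returns (0, 0)
H2 returns ((0, 0), ())
= ((0, 0), ())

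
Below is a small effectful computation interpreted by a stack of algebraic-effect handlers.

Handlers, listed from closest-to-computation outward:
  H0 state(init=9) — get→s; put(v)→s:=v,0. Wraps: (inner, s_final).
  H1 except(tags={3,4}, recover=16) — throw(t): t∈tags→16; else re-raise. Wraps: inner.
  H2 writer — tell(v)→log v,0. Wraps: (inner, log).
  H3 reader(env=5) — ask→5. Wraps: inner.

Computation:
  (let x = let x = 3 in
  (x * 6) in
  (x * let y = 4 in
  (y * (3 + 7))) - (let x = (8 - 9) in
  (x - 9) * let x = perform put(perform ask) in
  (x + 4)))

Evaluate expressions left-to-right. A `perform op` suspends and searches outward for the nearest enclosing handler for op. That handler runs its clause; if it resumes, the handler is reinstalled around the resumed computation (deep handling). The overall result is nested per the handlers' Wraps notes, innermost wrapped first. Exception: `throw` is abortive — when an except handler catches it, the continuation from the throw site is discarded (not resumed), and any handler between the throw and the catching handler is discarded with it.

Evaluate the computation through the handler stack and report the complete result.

Working:
ask @ H3 ⇒ 5
put(5) @ H0 ⇒ s:=5
H0 returns (760, 5)
H1 returns (760, 5)
H2 returns ((760, 5), ())
H3 returns ((760, 5), ())
= ((760, 5), ())

Answer: ((760, 5), ())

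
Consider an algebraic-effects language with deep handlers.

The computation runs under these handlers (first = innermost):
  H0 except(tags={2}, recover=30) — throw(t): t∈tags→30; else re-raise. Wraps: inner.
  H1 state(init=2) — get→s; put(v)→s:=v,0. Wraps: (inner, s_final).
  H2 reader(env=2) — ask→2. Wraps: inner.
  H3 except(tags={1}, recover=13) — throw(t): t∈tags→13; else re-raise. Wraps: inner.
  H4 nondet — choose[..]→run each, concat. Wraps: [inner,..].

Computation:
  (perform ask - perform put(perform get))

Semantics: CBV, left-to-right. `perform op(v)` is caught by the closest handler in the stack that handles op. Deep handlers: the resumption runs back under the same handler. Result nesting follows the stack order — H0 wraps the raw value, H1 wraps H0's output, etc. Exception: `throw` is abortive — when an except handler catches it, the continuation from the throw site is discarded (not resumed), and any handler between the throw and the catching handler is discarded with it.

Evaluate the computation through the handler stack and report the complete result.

Evaluation trace:
ask @ H2 ⇒ 2
get @ H1 ⇒ 2
put(2) @ H1 ⇒ s:=2
H0 returns 2
H1 returns (2, 2)
H2 returns (2, 2)
H3 returns (2, 2)
H4 returns [(2, 2)]
= [(2, 2)]

Answer: [(2, 2)]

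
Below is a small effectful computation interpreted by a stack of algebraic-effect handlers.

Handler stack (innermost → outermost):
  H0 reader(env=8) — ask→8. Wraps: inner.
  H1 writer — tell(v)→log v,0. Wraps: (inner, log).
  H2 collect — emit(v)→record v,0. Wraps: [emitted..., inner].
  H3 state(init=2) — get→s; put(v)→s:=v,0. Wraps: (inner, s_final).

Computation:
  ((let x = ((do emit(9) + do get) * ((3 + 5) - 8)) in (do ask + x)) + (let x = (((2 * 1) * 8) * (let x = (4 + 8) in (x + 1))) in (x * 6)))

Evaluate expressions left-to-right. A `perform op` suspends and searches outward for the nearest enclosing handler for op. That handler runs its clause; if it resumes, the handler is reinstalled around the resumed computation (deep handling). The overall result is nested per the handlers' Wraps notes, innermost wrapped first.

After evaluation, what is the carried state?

Answer: 2

Evaluation trace:
emit(9) @ H2 ⇒ out+=9
get @ H3 ⇒ 2
ask @ H0 ⇒ 8
H0 returns 1256
H1 returns (1256, ())
H2 returns [9, (1256, ())]
H3 returns ([9, (1256, ())], 2)
= ([9, (1256, ())], 2)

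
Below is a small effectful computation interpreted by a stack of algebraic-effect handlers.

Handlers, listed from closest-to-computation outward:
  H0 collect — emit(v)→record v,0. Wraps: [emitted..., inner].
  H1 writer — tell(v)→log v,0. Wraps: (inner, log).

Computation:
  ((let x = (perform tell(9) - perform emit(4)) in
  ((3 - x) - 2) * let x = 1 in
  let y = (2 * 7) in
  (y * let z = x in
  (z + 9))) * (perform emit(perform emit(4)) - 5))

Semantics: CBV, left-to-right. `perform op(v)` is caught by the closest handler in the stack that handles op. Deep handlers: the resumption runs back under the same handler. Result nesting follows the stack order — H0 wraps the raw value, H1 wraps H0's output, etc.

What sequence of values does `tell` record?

Answer: (9)

Step-by-step:
tell(9) @ H1 ⇒ log+=9
emit(4) @ H0 ⇒ out+=4
emit(4) @ H0 ⇒ out+=4
emit(0) @ H0 ⇒ out+=0
H0 returns [4, 4, 0, -700]
H1 returns ([4, 4, 0, -700], (9))
= ([4, 4, 0, -700], (9))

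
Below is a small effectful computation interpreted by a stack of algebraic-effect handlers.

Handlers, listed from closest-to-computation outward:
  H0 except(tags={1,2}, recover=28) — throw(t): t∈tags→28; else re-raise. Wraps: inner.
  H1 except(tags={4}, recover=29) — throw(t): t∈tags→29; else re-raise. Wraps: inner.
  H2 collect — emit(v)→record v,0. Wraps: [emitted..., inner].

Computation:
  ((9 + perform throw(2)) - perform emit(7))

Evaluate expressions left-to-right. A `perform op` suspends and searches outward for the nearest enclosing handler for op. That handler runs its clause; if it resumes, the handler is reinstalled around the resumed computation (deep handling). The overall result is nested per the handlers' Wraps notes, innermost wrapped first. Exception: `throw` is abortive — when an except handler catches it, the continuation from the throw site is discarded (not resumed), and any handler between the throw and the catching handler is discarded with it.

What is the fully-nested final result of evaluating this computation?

Working:
throw(2) @ H0 caught ⇒ 28
H1 returns 28
H2 returns [28]
= [28]

Answer: [28]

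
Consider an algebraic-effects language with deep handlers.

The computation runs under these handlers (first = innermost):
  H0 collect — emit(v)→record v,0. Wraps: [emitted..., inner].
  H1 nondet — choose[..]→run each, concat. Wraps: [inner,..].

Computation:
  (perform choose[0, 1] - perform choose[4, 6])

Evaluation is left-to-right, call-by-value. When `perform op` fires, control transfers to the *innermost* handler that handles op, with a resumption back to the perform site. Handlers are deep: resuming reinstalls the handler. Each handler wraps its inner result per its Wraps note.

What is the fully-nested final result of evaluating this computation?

Working:
choose[0, 1] @ H1
  branch[0] choose=0:
    choose[4, 6] @ H1
      branch[0] choose=4:
        H0 returns [-4]
        H1 returns [[-4]]
      branch[1] choose=6:
        H0 returns [-6]
        H1 returns [[-6]]
  branch[1] choose=1:
    choose[4, 6] @ H1
      branch[0] choose=4:
        H0 returns [-3]
        H1 returns [[-3]]
      branch[1] choose=6:
        H0 returns [-5]
        H1 returns [[-5]]
= [[-4], [-6], [-3], [-5]]

Answer: [[-4], [-6], [-3], [-5]]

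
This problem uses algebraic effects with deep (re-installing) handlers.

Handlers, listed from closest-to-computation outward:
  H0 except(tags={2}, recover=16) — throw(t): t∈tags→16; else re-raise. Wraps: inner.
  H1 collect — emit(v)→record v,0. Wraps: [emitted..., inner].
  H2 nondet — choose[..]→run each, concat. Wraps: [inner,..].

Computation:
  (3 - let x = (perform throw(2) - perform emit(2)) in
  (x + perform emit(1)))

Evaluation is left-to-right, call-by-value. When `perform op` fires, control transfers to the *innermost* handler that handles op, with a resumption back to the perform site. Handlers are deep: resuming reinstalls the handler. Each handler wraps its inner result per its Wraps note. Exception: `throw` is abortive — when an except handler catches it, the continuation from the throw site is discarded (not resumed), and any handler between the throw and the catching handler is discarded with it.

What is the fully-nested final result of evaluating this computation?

Step-by-step:
throw(2) @ H0 caught ⇒ 16
H1 returns [16]
H2 returns [[16]]
= [[16]]

Answer: [[16]]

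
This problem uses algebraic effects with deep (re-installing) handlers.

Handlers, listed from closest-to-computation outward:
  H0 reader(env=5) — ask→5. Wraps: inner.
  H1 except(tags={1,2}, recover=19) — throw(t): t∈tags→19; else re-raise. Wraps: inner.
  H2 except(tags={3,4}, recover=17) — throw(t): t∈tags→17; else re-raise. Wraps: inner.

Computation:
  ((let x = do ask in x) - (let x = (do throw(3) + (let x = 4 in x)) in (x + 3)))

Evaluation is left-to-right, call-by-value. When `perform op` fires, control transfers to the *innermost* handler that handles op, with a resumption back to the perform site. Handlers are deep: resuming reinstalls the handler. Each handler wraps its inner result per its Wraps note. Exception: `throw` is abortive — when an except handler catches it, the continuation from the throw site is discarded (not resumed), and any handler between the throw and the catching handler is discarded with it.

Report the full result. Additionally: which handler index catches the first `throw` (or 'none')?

Answer: 17 ; first throw caught by: H2

Working:
ask @ H0 ⇒ 5
throw(3) @ H1 re-raised
throw(3) @ H2 caught ⇒ 17
= 17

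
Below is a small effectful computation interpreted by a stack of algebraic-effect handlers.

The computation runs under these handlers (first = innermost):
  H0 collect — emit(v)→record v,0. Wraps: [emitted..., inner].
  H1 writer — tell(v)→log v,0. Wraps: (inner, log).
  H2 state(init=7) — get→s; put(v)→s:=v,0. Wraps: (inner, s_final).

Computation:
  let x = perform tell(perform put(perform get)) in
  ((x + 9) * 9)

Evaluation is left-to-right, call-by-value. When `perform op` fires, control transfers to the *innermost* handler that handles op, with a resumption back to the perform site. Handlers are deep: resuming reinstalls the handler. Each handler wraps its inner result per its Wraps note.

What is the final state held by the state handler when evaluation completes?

Answer: 7

Evaluation trace:
get @ H2 ⇒ 7
put(7) @ H2 ⇒ s:=7
tell(0) @ H1 ⇒ log+=0
H0 returns [81]
H1 returns ([81], (0))
H2 returns (([81], (0)), 7)
= (([81], (0)), 7)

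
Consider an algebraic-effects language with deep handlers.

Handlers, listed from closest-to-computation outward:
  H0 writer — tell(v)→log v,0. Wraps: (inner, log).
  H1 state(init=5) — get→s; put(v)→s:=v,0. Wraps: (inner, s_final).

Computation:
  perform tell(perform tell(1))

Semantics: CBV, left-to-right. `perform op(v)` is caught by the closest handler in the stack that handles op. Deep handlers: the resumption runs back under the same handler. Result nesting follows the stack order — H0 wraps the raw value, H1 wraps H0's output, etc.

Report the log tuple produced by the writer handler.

Working:
tell(1) @ H0 ⇒ log+=1
tell(0) @ H0 ⇒ log+=0
H0 returns (0, (1, 0))
H1 returns ((0, (1, 0)), 5)
= ((0, (1, 0)), 5)

Answer: (1, 0)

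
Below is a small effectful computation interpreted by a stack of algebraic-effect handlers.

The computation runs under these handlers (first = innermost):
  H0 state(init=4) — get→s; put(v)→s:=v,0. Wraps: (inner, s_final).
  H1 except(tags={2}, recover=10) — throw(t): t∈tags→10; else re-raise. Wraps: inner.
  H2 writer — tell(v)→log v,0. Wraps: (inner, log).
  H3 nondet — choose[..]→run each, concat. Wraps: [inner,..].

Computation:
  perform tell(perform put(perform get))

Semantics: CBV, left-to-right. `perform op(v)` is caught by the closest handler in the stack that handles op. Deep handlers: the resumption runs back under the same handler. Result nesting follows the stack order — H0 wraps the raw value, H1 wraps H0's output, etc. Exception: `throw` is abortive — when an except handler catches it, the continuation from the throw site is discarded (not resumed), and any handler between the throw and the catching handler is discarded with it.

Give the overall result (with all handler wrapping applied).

Step-by-step:
get @ H0 ⇒ 4
put(4) @ H0 ⇒ s:=4
tell(0) @ H2 ⇒ log+=0
H0 returns (0, 4)
H1 returns (0, 4)
H2 returns ((0, 4), (0))
H3 returns [((0, 4), (0))]
= [((0, 4), (0))]

Answer: [((0, 4), (0))]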